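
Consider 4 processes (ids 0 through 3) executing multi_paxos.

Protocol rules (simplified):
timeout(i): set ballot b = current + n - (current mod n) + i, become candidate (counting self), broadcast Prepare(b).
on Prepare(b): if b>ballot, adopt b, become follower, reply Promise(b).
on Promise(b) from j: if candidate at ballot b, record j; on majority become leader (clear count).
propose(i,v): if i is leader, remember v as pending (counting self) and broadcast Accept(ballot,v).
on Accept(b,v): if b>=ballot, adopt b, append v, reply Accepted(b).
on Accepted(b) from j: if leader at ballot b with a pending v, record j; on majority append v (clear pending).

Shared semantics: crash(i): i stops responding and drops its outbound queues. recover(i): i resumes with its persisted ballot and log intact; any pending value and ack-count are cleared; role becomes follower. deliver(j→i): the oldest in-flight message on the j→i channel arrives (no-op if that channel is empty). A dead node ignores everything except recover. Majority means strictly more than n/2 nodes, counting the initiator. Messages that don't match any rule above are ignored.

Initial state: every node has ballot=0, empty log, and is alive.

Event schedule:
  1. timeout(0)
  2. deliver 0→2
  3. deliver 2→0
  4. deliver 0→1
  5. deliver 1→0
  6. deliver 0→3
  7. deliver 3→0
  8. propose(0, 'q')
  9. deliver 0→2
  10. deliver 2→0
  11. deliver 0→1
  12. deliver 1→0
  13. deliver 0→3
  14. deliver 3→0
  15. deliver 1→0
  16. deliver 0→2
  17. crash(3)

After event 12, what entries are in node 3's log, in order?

e1 timeout(0): 0[cand,b=4,-]
e2 deliver 0→2: 2[foll,b=4,-]
e3 deliver 2→0: ·
e4 deliver 0→1: 1[foll,b=4,-]
e5 deliver 1→0: 0[lead,b=4,-]
e6 deliver 0→3: 3[foll,b=4,-]
e7 deliver 3→0: ·
e8 propose(0,'q'): ·
e9 deliver 0→2: 2[foll,b=4,q]
e10 deliver 2→0: ·
e11 deliver 0→1: 1[foll,b=4,q]
e12 deliver 1→0: 0[lead,b=4,q]

empty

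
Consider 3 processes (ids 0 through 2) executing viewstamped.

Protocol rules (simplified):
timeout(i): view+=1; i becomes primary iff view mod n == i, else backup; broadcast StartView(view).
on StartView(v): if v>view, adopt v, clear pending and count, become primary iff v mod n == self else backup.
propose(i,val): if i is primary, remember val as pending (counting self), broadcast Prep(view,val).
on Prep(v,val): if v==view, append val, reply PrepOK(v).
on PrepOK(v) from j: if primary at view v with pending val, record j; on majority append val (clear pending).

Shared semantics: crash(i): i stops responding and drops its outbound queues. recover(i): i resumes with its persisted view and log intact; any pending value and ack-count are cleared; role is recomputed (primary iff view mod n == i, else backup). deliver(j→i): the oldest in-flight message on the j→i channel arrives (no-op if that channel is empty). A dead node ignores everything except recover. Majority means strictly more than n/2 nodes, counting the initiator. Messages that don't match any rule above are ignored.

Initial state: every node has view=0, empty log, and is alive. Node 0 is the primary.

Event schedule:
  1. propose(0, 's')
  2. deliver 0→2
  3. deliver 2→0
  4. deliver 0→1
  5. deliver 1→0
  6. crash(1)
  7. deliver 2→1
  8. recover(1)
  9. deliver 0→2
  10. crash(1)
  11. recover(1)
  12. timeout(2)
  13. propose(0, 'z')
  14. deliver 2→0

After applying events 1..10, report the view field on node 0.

1. propose(0,'s'):  nop
2. deliver 0→2:  <2:back v0 s>
3. deliver 2→0:  <0:prim v0 s>
4. deliver 0→1:  <1:back v0 s>
5. deliver 1→0:  nop
6. crash(1):  <1:✗back v0 s>
7. deliver 2→1:  nop
8. recover(1):  <1:back v0 s>
9. deliver 0→2:  nop
10. crash(1):  <1:✗back v0 s>

0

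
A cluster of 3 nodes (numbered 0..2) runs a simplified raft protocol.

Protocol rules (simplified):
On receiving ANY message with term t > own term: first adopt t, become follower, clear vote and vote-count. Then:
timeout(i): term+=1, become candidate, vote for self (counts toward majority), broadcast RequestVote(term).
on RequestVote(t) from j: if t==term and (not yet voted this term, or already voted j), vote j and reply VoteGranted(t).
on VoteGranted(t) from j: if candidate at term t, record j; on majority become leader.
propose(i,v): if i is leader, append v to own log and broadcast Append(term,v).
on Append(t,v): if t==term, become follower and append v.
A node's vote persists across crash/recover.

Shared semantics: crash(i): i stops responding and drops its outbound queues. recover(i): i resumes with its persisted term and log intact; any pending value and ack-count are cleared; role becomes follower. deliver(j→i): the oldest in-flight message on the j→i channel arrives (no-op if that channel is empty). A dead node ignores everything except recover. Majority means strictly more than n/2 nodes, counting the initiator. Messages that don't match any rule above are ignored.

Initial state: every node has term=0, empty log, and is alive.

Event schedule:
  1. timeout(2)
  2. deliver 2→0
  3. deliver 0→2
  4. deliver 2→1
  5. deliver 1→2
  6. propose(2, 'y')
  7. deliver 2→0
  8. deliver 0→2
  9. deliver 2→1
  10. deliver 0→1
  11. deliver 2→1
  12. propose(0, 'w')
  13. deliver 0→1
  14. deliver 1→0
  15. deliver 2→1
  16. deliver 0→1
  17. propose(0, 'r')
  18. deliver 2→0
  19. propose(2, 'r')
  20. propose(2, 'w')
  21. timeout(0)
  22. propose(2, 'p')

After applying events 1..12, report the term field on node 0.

1

after 1 — timeout(2): n2:cand/t1/[-]
after 2 — deliver 2→0: n0:foll/t1/[-]
after 3 — deliver 0→2: n2:lead/t1/[-]
after 4 — deliver 2→1: n1:foll/t1/[-]
after 5 — deliver 1→2: ·
after 6 — propose(2,'y'): n2:lead/t1/[y]
after 7 — deliver 2→0: n0:foll/t1/[y]
after 8 — deliver 0→2: ·
after 9 — deliver 2→1: n1:foll/t1/[y]
after 10 — deliver 0→1: ·
after 11 — deliver 2→1: ·
after 12 — propose(0,'w'): ·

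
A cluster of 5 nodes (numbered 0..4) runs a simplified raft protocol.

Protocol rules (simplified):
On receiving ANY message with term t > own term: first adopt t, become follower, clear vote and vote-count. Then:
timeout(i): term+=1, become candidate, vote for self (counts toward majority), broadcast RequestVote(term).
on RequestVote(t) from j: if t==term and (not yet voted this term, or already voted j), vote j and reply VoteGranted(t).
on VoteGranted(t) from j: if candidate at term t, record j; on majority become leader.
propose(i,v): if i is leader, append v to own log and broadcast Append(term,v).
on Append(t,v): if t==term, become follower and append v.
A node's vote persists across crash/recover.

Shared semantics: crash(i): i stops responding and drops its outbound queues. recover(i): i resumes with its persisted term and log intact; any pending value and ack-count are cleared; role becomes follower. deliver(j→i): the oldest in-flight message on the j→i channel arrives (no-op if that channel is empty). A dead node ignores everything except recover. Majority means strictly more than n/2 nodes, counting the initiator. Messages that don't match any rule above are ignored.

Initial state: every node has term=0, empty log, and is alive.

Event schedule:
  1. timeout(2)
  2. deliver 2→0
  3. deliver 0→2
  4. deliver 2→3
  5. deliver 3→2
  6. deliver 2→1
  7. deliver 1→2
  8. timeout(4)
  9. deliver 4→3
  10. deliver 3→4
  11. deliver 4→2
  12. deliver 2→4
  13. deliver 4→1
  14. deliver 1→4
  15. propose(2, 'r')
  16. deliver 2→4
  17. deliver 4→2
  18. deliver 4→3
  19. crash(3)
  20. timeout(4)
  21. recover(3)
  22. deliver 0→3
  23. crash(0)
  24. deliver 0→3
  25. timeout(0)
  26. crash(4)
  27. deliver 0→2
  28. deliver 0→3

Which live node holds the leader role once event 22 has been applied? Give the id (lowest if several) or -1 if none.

2

after 1 — timeout(2): n2:cand/t1/[-]
after 2 — deliver 2→0: n0:foll/t1/[-]
after 3 — deliver 0→2: ·
after 4 — deliver 2→3: n3:foll/t1/[-]
after 5 — deliver 3→2: n2:lead/t1/[-]
after 6 — deliver 2→1: n1:foll/t1/[-]
after 7 — deliver 1→2: ·
after 8 — timeout(4): n4:cand/t1/[-]
after 9 — deliver 4→3: ·
after 10 — deliver 3→4: ·
after 11 — deliver 4→2: ·
after 12 — deliver 2→4: ·
after 13 — deliver 4→1: ·
after 14 — deliver 1→4: ·
after 15 — propose(2,'r'): n2:lead/t1/[r]
after 16 — deliver 2→4: n4:foll/t1/[r]
after 17 — deliver 4→2: ·
after 18 — deliver 4→3: ·
after 19 — crash(3): n3:✗foll/t1/[-]
after 20 — timeout(4): n4:cand/t2/[r]
after 21 — recover(3): n3:foll/t1/[-]
after 22 — deliver 0→3: ·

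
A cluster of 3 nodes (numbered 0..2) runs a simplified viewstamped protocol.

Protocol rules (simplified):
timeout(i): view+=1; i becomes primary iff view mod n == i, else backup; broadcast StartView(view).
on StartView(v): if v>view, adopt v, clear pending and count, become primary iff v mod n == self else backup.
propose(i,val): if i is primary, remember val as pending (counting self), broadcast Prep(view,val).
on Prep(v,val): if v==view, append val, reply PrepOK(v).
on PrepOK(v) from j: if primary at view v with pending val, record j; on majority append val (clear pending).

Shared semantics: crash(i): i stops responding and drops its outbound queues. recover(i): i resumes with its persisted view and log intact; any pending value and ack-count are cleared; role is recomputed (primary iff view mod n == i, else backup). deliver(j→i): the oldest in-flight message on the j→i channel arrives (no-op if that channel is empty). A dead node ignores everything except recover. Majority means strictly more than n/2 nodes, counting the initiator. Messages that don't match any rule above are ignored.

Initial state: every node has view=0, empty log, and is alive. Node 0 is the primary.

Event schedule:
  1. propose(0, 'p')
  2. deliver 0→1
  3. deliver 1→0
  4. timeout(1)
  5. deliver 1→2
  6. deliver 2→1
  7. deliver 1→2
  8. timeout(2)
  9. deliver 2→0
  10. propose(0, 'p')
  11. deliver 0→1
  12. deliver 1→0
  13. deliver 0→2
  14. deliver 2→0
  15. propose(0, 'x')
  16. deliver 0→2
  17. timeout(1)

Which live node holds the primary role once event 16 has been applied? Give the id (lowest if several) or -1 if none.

e1 propose(0,'p'): ·
e2 deliver 0→1: 1[back,v=0,p]
e3 deliver 1→0: 0[prim,v=0,p]
e4 timeout(1): 1[prim,v=1,p]
e5 deliver 1→2: 2[back,v=1,-]
e6 deliver 2→1: ·
e7 deliver 1→2: ·
e8 timeout(2): 2[prim,v=2,-]
e9 deliver 2→0: 0[back,v=2,p]
e10 propose(0,'p'): ·
e11 deliver 0→1: ·
e12 deliver 1→0: ·
e13 deliver 0→2: ·
e14 deliver 2→0: ·
e15 propose(0,'x'): ·
e16 deliver 0→2: ·

1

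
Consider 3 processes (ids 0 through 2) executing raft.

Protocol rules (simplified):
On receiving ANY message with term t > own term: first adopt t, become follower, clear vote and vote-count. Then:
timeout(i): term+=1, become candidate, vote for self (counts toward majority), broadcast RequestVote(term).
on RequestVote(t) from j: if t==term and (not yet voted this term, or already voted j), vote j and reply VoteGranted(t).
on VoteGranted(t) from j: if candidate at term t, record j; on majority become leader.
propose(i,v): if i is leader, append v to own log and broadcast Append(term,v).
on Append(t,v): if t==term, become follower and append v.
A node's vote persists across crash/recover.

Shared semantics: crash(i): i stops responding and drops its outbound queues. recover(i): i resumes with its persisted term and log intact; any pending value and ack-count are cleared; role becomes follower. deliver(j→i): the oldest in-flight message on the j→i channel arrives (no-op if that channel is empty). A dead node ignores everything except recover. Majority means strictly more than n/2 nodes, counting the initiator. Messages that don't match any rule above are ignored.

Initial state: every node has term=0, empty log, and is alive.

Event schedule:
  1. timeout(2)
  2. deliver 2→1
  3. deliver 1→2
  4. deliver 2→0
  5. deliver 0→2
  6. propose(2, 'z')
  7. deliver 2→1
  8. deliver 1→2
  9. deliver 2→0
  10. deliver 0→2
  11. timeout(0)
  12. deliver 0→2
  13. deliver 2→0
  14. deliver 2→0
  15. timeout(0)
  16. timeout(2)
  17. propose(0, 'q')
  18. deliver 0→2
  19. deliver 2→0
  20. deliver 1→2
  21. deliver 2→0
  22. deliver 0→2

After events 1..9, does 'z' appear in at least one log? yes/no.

e1 timeout(2): 2[cand,t=1,-]
e2 deliver 2→1: 1[foll,t=1,-]
e3 deliver 1→2: 2[lead,t=1,-]
e4 deliver 2→0: 0[foll,t=1,-]
e5 deliver 0→2: ·
e6 propose(2,'z'): 2[lead,t=1,z]
e7 deliver 2→1: 1[foll,t=1,z]
e8 deliver 1→2: ·
e9 deliver 2→0: 0[foll,t=1,z]

yes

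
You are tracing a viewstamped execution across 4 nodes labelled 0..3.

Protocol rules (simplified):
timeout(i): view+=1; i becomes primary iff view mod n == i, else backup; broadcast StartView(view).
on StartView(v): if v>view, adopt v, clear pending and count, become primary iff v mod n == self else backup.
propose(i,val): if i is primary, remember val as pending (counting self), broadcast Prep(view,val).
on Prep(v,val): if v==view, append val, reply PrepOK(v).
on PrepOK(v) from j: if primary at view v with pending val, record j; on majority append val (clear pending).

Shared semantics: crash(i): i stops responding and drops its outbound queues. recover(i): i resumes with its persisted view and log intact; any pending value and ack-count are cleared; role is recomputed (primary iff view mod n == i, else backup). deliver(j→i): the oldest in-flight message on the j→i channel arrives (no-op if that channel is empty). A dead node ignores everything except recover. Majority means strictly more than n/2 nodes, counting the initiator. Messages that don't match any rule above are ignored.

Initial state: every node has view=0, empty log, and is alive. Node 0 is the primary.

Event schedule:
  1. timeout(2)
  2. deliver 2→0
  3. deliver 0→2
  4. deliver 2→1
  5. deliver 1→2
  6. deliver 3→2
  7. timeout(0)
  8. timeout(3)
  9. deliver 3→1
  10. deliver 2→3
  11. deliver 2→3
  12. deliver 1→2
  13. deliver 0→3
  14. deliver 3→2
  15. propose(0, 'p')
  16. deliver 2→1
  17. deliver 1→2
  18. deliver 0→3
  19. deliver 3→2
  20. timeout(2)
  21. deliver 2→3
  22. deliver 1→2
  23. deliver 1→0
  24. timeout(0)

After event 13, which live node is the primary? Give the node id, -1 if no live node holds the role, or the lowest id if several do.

e1 timeout(2): 2[back,v=1,-]
e2 deliver 2→0: 0[back,v=1,-]
e3 deliver 0→2: ·
e4 deliver 2→1: 1[prim,v=1,-]
e5 deliver 1→2: ·
e6 deliver 3→2: ·
e7 timeout(0): 0[back,v=2,-]
e8 timeout(3): 3[back,v=1,-]
e9 deliver 3→1: ·
e10 deliver 2→3: ·
e11 deliver 2→3: ·
e12 deliver 1→2: ·
e13 deliver 0→3: 3[back,v=2,-]

1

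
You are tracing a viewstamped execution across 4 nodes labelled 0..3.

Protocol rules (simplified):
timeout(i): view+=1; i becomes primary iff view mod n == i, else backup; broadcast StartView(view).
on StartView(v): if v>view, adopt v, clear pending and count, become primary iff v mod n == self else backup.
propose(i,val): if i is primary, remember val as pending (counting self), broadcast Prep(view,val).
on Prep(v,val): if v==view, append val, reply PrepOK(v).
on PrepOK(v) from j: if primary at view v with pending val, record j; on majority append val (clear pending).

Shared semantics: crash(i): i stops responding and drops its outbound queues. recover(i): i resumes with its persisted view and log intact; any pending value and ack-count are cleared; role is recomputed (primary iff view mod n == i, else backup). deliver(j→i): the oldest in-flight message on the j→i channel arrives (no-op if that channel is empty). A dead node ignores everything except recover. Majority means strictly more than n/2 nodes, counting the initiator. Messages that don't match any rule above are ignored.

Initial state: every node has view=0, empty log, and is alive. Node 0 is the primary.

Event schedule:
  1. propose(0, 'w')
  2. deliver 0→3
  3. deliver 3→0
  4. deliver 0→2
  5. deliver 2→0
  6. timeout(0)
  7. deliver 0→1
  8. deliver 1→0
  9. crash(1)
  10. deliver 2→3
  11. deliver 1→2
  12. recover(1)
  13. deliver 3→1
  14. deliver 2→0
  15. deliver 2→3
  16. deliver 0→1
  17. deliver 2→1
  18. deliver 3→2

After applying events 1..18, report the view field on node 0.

[1] propose(0,'w') → ∅
[2] deliver 0→3 → N3(back v0 [w])
[3] deliver 3→0 → ∅
[4] deliver 0→2 → N2(back v0 [w])
[5] deliver 2→0 → N0(prim v0 [w])
[6] timeout(0) → N0(back v1 [w])
[7] deliver 0→1 → N1(back v0 [w])
[8] deliver 1→0 → ∅
[9] crash(1) → N1(✗back v0 [w])
[10] deliver 2→3 → ∅
[11] deliver 1→2 → ∅
[12] recover(1) → N1(back v0 [w])
[13] deliver 3→1 → ∅
[14] deliver 2→0 → ∅
[15] deliver 2→3 → ∅
[16] deliver 0→1 → N1(prim v1 [w])
[17] deliver 2→1 → ∅
[18] deliver 3→2 → ∅

1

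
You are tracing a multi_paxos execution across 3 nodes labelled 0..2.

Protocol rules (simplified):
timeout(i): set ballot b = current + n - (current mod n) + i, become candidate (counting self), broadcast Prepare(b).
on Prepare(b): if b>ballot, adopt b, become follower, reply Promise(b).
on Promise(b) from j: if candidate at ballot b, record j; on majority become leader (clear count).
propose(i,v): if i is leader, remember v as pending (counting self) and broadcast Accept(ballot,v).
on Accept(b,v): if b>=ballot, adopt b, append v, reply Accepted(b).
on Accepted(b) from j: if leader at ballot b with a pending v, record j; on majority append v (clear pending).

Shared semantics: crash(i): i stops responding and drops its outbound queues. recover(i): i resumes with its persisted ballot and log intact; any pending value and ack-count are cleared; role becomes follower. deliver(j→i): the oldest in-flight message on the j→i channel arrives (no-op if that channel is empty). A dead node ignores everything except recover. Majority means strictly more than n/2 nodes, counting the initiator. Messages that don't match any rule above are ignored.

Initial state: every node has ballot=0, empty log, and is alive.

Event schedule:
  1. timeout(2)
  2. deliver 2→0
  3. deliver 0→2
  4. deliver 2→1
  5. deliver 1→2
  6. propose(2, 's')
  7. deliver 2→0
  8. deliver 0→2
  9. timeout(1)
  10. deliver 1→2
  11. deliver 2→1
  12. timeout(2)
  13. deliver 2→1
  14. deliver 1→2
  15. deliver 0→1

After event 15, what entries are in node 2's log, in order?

s

after 1 — timeout(2): n2:cand/b5/[-]
after 2 — deliver 2→0: n0:foll/b5/[-]
after 3 — deliver 0→2: n2:lead/b5/[-]
after 4 — deliver 2→1: n1:foll/b5/[-]
after 5 — deliver 1→2: ·
after 6 — propose(2,'s'): ·
after 7 — deliver 2→0: n0:foll/b5/[s]
after 8 — deliver 0→2: n2:lead/b5/[s]
after 9 — timeout(1): n1:cand/b7/[-]
after 10 — deliver 1→2: n2:foll/b7/[s]
after 11 — deliver 2→1: ·
after 12 — timeout(2): n2:cand/b11/[s]
after 13 — deliver 2→1: n1:lead/b7/[-]
after 14 — deliver 1→2: ·
after 15 — deliver 0→1: ·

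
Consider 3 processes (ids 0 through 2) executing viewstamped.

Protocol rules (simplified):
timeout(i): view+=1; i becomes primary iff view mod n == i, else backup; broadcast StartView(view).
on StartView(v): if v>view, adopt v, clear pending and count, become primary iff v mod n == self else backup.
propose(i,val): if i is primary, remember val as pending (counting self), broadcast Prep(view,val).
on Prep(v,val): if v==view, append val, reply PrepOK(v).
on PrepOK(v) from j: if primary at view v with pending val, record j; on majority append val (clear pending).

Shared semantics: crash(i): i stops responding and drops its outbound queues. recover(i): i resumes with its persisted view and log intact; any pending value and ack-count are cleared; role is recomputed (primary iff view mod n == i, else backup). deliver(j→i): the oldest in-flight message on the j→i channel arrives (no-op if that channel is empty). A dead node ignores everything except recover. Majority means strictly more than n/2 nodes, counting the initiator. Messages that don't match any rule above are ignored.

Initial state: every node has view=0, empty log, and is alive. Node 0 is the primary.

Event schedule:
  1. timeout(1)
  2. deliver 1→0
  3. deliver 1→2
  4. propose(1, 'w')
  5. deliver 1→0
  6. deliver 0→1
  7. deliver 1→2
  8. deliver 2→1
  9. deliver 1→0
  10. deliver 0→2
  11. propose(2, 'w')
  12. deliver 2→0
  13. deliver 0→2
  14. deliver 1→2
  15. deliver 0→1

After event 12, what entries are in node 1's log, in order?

w

e1 timeout(1): 1[prim,v=1,-]
e2 deliver 1→0: 0[back,v=1,-]
e3 deliver 1→2: 2[back,v=1,-]
e4 propose(1,'w'): ·
e5 deliver 1→0: 0[back,v=1,w]
e6 deliver 0→1: 1[prim,v=1,w]
e7 deliver 1→2: 2[back,v=1,w]
e8 deliver 2→1: ·
e9 deliver 1→0: ·
e10 deliver 0→2: ·
e11 propose(2,'w'): ·
e12 deliver 2→0: ·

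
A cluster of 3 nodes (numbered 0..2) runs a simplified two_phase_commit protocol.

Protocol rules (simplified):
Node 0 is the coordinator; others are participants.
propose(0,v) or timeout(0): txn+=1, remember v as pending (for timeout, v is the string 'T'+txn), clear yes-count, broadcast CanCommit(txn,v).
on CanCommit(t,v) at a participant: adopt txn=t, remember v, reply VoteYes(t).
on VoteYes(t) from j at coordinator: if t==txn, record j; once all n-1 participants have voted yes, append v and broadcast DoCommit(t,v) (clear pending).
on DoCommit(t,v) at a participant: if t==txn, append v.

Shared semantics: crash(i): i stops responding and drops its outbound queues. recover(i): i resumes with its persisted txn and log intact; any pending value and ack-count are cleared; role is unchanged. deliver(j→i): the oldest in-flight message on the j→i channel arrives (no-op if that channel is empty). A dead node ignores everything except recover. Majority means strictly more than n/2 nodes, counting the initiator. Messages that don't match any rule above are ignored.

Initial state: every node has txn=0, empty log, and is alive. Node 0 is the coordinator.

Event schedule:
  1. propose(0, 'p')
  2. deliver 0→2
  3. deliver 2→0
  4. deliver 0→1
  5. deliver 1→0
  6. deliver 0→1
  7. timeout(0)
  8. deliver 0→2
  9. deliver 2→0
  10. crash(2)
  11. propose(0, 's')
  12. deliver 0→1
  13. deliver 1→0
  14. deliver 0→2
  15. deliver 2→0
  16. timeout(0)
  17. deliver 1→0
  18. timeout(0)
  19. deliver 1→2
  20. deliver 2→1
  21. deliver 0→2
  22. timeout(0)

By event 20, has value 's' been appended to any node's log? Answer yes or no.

e1 propose(0,'p'): 0[coor,t=1,-]
e2 deliver 0→2: 2[part,t=1,-]
e3 deliver 2→0: ·
e4 deliver 0→1: 1[part,t=1,-]
e5 deliver 1→0: 0[coor,t=1,p]
e6 deliver 0→1: 1[part,t=1,p]
e7 timeout(0): 0[coor,t=2,p]
e8 deliver 0→2: 2[part,t=1,p]
e9 deliver 2→0: ·
e10 crash(2): 2[✗part,t=1,p]
e11 propose(0,'s'): 0[coor,t=3,p]
e12 deliver 0→1: 1[part,t=2,p]
e13 deliver 1→0: ·
e14 deliver 0→2: ·
e15 deliver 2→0: ·
e16 timeout(0): 0[coor,t=4,p]
e17 deliver 1→0: ·
e18 timeout(0): 0[coor,t=5,p]
e19 deliver 1→2: ·
e20 deliver 2→1: ·

no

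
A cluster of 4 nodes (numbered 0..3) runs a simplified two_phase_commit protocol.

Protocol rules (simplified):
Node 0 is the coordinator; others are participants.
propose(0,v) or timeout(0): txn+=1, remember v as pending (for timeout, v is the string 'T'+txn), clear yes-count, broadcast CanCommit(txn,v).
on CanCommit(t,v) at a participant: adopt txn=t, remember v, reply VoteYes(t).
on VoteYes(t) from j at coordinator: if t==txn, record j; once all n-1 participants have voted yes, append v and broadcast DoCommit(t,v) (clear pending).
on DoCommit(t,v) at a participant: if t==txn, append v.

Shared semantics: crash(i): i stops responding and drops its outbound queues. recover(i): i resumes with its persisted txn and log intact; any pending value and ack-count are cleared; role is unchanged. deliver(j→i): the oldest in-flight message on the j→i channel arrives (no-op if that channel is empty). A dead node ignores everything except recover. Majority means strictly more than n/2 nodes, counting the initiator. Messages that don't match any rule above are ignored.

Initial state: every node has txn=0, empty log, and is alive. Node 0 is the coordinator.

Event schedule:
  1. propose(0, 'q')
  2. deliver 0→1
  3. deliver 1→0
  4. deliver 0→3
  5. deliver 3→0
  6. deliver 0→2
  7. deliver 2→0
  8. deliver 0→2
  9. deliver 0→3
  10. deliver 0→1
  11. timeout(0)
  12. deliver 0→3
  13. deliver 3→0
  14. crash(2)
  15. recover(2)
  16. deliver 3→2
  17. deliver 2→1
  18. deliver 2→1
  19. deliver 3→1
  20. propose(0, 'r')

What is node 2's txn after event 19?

1

1. propose(0,'q'):  <0:coor t1 ->
2. deliver 0→1:  <1:part t1 ->
3. deliver 1→0:  nop
4. deliver 0→3:  <3:part t1 ->
5. deliver 3→0:  nop
6. deliver 0→2:  <2:part t1 ->
7. deliver 2→0:  <0:coor t1 q>
8. deliver 0→2:  <2:part t1 q>
9. deliver 0→3:  <3:part t1 q>
10. deliver 0→1:  <1:part t1 q>
11. timeout(0):  <0:coor t2 q>
12. deliver 0→3:  <3:part t2 q>
13. deliver 3→0:  nop
14. crash(2):  <2:✗part t1 q>
15. recover(2):  <2:part t1 q>
16. deliver 3→2:  nop
17. deliver 2→1:  nop
18. deliver 2→1:  nop
19. deliver 3→1:  nop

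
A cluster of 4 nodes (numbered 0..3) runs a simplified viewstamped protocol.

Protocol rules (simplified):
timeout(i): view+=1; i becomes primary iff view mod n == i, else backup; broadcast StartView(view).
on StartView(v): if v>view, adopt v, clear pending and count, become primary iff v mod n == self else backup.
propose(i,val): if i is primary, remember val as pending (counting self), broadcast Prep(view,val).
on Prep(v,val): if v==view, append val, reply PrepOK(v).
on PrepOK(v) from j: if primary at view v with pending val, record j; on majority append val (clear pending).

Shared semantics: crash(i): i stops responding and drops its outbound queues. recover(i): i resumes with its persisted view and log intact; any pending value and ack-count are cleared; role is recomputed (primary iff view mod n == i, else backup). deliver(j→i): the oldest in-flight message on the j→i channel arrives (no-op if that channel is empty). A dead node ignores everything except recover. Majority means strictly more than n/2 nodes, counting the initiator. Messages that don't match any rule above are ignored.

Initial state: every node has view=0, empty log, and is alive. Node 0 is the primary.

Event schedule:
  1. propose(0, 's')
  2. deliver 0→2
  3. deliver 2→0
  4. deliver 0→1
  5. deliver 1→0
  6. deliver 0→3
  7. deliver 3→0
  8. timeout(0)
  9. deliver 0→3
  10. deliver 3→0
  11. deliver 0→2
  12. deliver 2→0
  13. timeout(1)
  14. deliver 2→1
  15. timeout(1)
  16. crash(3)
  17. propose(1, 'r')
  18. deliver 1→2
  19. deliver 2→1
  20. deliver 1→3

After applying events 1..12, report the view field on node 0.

after 1 — propose(0,'s'): ·
after 2 — deliver 0→2: n2:back/v0/[s]
after 3 — deliver 2→0: ·
after 4 — deliver 0→1: n1:back/v0/[s]
after 5 — deliver 1→0: n0:prim/v0/[s]
after 6 — deliver 0→3: n3:back/v0/[s]
after 7 — deliver 3→0: ·
after 8 — timeout(0): n0:back/v1/[s]
after 9 — deliver 0→3: n3:back/v1/[s]
after 10 — deliver 3→0: ·
after 11 — deliver 0→2: n2:back/v1/[s]
after 12 — deliver 2→0: ·

1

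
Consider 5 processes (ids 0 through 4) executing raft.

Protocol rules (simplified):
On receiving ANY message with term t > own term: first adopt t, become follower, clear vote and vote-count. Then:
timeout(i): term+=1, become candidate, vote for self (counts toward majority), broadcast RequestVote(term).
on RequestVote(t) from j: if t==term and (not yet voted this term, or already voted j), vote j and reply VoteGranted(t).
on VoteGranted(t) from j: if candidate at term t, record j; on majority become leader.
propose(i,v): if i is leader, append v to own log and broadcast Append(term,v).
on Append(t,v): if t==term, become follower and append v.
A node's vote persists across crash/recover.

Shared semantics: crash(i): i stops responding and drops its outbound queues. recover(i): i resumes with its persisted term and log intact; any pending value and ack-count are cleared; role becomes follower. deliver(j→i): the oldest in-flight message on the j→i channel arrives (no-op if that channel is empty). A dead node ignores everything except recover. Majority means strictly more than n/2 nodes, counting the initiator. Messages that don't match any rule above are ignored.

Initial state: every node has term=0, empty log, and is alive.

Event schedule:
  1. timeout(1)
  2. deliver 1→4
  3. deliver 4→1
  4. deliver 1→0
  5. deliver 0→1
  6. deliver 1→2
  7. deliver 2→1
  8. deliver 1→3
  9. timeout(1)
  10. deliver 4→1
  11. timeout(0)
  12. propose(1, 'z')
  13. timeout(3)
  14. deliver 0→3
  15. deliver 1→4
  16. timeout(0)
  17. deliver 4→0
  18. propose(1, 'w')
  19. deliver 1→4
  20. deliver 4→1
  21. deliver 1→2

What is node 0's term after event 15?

step 1 timeout(1): 1={cand,t=1,log=-}
step 2 deliver 1→4: 4={foll,t=1,log=-}
step 3 deliver 4→1: —
step 4 deliver 1→0: 0={foll,t=1,log=-}
step 5 deliver 0→1: 1={lead,t=1,log=-}
step 6 deliver 1→2: 2={foll,t=1,log=-}
step 7 deliver 2→1: —
step 8 deliver 1→3: 3={foll,t=1,log=-}
step 9 timeout(1): 1={cand,t=2,log=-}
step 10 deliver 4→1: —
step 11 timeout(0): 0={cand,t=2,log=-}
step 12 propose(1,'z'): —
step 13 timeout(3): 3={cand,t=2,log=-}
step 14 deliver 0→3: —
step 15 deliver 1→4: 4={foll,t=2,log=-}

2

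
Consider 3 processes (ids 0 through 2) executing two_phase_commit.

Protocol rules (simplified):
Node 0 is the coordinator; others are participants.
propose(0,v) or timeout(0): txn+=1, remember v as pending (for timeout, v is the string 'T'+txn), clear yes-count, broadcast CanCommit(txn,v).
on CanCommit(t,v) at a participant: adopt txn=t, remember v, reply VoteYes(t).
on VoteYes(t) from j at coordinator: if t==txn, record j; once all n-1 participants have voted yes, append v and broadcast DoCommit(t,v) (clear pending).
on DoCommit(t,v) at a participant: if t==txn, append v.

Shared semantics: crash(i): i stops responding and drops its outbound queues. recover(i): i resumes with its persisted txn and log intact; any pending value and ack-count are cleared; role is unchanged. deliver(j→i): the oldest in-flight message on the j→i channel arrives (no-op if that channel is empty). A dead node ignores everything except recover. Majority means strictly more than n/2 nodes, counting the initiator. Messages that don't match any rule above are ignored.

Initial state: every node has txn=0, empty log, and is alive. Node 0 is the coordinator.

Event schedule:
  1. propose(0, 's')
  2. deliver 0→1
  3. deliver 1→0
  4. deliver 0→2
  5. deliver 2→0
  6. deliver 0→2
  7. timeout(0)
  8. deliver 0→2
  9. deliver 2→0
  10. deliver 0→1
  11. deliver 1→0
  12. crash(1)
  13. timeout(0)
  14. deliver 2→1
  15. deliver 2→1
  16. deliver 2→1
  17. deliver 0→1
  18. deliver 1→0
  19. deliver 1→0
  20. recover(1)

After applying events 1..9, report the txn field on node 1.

1

step 1 propose(0,'s'): 0={coor,t=1,log=-}
step 2 deliver 0→1: 1={part,t=1,log=-}
step 3 deliver 1→0: —
step 4 deliver 0→2: 2={part,t=1,log=-}
step 5 deliver 2→0: 0={coor,t=1,log=s}
step 6 deliver 0→2: 2={part,t=1,log=s}
step 7 timeout(0): 0={coor,t=2,log=s}
step 8 deliver 0→2: 2={part,t=2,log=s}
step 9 deliver 2→0: —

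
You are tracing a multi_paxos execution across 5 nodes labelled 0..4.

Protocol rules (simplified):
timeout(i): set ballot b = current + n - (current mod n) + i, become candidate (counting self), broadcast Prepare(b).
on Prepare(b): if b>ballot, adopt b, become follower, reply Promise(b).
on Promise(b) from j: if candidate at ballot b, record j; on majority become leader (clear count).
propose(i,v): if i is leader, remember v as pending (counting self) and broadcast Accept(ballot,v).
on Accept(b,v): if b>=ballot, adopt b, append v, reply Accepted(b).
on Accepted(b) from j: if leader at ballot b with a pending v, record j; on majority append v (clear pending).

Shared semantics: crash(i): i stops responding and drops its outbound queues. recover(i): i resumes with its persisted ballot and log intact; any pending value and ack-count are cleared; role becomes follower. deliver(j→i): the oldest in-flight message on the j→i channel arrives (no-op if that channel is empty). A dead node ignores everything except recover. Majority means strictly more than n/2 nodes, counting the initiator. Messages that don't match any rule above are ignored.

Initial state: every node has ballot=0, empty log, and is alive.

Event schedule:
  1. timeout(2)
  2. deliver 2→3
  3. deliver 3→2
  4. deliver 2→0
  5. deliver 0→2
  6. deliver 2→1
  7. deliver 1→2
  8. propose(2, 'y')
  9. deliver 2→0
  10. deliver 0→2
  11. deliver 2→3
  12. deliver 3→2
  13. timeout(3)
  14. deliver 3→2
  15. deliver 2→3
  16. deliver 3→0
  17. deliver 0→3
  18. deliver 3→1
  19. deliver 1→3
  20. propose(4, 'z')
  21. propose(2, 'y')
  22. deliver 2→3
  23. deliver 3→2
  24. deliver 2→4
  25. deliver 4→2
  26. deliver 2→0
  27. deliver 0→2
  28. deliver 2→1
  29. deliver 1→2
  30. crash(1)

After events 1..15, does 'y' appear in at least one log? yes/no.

step 1 timeout(2): 2={cand,b=7,log=-}
step 2 deliver 2→3: 3={foll,b=7,log=-}
step 3 deliver 3→2: —
step 4 deliver 2→0: 0={foll,b=7,log=-}
step 5 deliver 0→2: 2={lead,b=7,log=-}
step 6 deliver 2→1: 1={foll,b=7,log=-}
step 7 deliver 1→2: —
step 8 propose(2,'y'): —
step 9 deliver 2→0: 0={foll,b=7,log=y}
step 10 deliver 0→2: —
step 11 deliver 2→3: 3={foll,b=7,log=y}
step 12 deliver 3→2: 2={lead,b=7,log=y}
step 13 timeout(3): 3={cand,b=13,log=y}
step 14 deliver 3→2: 2={foll,b=13,log=y}
step 15 deliver 2→3: —

yes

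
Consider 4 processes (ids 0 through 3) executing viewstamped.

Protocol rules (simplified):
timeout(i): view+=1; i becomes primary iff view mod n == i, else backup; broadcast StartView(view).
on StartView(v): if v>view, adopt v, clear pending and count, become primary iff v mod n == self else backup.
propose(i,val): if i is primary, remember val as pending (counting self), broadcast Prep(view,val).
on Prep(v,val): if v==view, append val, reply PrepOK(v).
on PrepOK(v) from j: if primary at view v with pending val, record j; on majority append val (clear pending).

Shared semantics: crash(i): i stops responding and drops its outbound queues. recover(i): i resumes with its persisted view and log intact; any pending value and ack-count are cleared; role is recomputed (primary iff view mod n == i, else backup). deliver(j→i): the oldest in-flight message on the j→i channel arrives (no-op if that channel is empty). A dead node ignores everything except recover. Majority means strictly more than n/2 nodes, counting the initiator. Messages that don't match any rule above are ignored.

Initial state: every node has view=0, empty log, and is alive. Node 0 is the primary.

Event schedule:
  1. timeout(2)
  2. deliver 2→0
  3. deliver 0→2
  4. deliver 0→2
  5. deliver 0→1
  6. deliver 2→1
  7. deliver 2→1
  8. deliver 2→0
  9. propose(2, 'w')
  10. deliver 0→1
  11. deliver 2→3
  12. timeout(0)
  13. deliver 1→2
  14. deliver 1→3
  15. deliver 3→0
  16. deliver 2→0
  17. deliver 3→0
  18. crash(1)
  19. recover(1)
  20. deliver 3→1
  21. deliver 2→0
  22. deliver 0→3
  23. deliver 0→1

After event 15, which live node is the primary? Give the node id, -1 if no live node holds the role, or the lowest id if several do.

step 1 timeout(2): 2={back,v=1,log=-}
step 2 deliver 2→0: 0={back,v=1,log=-}
step 3 deliver 0→2: —
step 4 deliver 0→2: —
step 5 deliver 0→1: —
step 6 deliver 2→1: 1={prim,v=1,log=-}
step 7 deliver 2→1: —
step 8 deliver 2→0: —
step 9 propose(2,'w'): —
step 10 deliver 0→1: —
step 11 deliver 2→3: 3={back,v=1,log=-}
step 12 timeout(0): 0={back,v=2,log=-}
step 13 deliver 1→2: —
step 14 deliver 1→3: —
step 15 deliver 3→0: —

1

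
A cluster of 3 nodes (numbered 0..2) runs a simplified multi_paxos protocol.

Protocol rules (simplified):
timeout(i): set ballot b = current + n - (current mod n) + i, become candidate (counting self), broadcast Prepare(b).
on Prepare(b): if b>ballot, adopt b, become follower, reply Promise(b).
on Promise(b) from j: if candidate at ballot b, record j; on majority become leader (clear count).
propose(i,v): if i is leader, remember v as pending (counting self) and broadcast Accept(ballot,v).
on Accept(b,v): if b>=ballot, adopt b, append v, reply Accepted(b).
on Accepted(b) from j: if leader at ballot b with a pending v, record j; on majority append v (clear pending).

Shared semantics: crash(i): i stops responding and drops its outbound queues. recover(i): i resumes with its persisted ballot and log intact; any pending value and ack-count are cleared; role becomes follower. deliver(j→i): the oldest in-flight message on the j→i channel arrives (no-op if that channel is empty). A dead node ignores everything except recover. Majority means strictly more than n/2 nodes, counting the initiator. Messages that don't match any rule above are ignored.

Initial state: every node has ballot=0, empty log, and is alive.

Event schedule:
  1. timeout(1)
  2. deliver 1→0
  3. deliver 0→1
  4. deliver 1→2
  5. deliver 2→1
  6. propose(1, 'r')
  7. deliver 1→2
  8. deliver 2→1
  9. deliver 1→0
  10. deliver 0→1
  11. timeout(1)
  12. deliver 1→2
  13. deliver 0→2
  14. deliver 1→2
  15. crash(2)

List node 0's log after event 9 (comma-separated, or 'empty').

[1] timeout(1) → N1(cand b4 [-])
[2] deliver 1→0 → N0(foll b4 [-])
[3] deliver 0→1 → N1(lead b4 [-])
[4] deliver 1→2 → N2(foll b4 [-])
[5] deliver 2→1 → ∅
[6] propose(1,'r') → ∅
[7] deliver 1→2 → N2(foll b4 [r])
[8] deliver 2→1 → N1(lead b4 [r])
[9] deliver 1→0 → N0(foll b4 [r])

r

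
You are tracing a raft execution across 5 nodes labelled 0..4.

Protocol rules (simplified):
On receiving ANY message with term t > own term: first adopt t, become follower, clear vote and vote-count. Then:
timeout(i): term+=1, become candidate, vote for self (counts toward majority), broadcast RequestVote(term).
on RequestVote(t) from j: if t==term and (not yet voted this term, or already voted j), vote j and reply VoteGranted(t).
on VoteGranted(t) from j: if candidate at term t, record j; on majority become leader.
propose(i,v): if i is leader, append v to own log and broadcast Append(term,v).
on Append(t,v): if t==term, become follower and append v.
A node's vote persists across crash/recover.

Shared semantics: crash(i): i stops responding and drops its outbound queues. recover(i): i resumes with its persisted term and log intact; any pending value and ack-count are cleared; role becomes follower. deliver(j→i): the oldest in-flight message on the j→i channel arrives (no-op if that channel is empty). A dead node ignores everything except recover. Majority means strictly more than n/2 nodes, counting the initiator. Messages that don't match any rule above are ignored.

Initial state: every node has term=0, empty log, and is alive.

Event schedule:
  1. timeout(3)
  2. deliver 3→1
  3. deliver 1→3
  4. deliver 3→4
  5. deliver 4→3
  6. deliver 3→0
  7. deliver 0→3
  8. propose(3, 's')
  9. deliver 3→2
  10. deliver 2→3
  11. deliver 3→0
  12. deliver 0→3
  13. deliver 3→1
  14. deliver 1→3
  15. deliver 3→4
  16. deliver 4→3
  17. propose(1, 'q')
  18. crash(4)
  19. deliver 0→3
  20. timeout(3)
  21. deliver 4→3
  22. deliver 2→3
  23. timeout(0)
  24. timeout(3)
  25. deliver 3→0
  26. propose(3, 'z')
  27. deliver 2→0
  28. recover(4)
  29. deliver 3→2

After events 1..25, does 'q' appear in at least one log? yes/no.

step 1 timeout(3): 3={cand,t=1,log=-}
step 2 deliver 3→1: 1={foll,t=1,log=-}
step 3 deliver 1→3: —
step 4 deliver 3→4: 4={foll,t=1,log=-}
step 5 deliver 4→3: 3={lead,t=1,log=-}
step 6 deliver 3→0: 0={foll,t=1,log=-}
step 7 deliver 0→3: —
step 8 propose(3,'s'): 3={lead,t=1,log=s}
step 9 deliver 3→2: 2={foll,t=1,log=-}
step 10 deliver 2→3: —
step 11 deliver 3→0: 0={foll,t=1,log=s}
step 12 deliver 0→3: —
step 13 deliver 3→1: 1={foll,t=1,log=s}
step 14 deliver 1→3: —
step 15 deliver 3→4: 4={foll,t=1,log=s}
step 16 deliver 4→3: —
step 17 propose(1,'q'): —
step 18 crash(4): 4={✗foll,t=1,log=s}
step 19 deliver 0→3: —
step 20 timeout(3): 3={cand,t=2,log=s}
step 21 deliver 4→3: —
step 22 deliver 2→3: —
step 23 timeout(0): 0={cand,t=2,log=s}
step 24 timeout(3): 3={cand,t=3,log=s}
step 25 deliver 3→0: —

no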